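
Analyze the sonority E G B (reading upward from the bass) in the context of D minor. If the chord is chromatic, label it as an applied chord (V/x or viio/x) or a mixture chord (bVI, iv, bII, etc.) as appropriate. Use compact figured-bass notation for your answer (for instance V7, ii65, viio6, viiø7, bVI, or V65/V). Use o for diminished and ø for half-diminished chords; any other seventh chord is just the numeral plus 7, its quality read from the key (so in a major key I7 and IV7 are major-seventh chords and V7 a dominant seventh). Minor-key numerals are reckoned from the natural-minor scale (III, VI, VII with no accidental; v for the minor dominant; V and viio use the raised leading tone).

ii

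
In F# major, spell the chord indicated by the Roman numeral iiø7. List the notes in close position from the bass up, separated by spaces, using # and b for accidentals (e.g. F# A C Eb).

G# B D F#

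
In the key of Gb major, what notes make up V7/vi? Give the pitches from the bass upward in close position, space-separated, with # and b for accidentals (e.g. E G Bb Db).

Bb D F Ab

The slash means an applied dominant: we want the dominant of vi. In Gb major, vi is Eb minor, and its dominant is built on Bb.
Building a dominant seventh chord on Bb gives Bb-D-F-Ab.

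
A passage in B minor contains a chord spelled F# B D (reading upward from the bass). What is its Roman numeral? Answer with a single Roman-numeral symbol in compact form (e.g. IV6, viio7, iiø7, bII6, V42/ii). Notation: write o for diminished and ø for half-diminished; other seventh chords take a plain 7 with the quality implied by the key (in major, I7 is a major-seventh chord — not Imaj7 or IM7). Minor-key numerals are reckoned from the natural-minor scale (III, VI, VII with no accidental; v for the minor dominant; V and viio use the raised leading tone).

i64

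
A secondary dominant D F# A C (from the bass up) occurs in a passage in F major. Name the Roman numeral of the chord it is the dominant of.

ii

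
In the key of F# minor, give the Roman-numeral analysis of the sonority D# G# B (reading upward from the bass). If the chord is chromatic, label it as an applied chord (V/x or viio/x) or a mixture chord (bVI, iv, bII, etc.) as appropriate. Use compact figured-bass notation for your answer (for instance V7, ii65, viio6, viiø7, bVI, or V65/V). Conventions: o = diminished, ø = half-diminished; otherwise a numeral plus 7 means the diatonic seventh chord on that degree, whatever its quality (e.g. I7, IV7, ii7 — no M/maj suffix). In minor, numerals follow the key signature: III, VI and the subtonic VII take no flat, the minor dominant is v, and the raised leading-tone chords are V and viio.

ii64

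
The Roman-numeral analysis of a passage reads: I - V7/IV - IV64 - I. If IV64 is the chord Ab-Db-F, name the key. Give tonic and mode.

Ab major

The chord Db/Ab is a major triad rooted on Db; its label is IV64.
Counting down 3 scale steps from Db places the tonic on Ab; a major triad on degree 4 is diatonic only in major.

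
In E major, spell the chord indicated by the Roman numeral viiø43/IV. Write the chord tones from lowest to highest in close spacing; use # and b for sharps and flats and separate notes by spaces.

D F# G# B

The slash marks an applied leading-tone chord: viio of IV. In E major, IV is A, so the leading tone to it is G#, a half step below.
Building a half-diminished seventh chord on G# gives G#-B-D-F#.
With the 43 figure the chord is in second inversion; from the bass D upward in close position it reads D-F#-G#-B.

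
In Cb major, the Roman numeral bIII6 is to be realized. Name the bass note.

Gb

bIII in Cb major has root Ebb; the chord is Ebb-Gb-Bbb.
The figure 6 means first inversion — the third is in the bass.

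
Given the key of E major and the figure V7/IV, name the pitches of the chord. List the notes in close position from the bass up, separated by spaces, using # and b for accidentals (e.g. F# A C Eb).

E G# B D

The slash means an applied dominant: we want the dominant of IV. In E major, IV is A major, and its dominant is built on E.
Building a dominant seventh chord on E gives E-G#-B-D.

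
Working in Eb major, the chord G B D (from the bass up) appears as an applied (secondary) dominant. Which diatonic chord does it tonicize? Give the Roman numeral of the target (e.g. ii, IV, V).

vi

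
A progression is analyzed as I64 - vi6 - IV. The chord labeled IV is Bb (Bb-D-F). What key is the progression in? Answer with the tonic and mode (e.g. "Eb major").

The anchor chord is a major triad on Bb, labeled IV.
IV on Bb implies Bb is the subdominant; that puts the tonic at F, and the uppercase numeral fits major mode.

F major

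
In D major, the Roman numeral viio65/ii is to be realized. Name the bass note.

F#

The applied chord viio65/ii is rooted on D#: D#-F#-A-C.
The figure 65 means first inversion — the third is in the bass.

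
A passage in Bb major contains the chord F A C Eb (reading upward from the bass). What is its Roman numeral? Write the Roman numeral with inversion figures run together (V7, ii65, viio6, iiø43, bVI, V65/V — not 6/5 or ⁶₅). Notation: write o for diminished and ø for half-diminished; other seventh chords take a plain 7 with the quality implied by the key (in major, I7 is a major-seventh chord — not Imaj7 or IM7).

V7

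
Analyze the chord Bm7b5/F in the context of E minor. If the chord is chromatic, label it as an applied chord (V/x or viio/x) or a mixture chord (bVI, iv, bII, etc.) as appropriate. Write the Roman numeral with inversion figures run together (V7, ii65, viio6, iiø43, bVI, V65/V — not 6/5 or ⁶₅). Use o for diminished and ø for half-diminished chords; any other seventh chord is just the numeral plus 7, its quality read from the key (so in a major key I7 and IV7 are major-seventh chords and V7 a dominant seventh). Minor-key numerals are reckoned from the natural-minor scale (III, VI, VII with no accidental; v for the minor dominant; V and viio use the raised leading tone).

Stacked in thirds the chord is B-D-F-A: a half-diminished seventh chord on B.
B sits a half step below C (VI in E minor); a diminished chord there is the applied leading-tone chord of VI.
With F in the bass the chord is in second inversion, so the figured bass is 43.

viiø43/VI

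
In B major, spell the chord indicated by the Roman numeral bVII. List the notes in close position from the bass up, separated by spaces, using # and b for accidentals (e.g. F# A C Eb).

Scale degree 7 in B major is A#; lowering it a half step gives A. bVII is a major triad on the lowered seventh degree (the subtonic), borrowed from the parallel minor.
So the chord is A-C#-E.

A C# E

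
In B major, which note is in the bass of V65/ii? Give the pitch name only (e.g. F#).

B#

The applied chord V65/ii is rooted on G#: G#-B#-D#-F#.
The figure 65 means first inversion — the third is in the bass.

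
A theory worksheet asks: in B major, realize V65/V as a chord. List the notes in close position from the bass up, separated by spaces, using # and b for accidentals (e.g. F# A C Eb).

E# G# B C#

The slash means an applied dominant: we want the dominant of V. In B major, V is F# major, and its dominant is built on C#.
Building a dominant seventh chord on C# gives C#-E#-G#-B.
The figured bass 65 indicates first inversion, placing the third (E#) in the bass: E#-G#-B-C#.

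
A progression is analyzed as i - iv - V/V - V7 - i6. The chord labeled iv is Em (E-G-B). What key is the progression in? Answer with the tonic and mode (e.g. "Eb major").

iv is given as E-G-B — a minor triad with root E.
iv on E implies E is the subdominant; that puts the tonic at B, and the lowercase numeral fits minor mode.

B minor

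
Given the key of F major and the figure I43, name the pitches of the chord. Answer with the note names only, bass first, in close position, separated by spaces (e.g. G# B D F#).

C E F A

In F major, the first degree is F, and the diatonic chord built there is a major seventh chord.
That chord is spelled F-A-C-E.
The figured bass 43 indicates second inversion, placing the fifth (C) in the bass: C-E-F-A.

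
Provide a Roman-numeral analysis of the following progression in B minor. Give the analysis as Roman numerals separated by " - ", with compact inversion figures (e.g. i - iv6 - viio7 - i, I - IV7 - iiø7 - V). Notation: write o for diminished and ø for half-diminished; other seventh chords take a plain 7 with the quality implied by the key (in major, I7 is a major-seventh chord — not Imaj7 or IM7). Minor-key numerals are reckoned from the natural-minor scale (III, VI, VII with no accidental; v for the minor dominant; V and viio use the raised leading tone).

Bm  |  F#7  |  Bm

i - V7 - i

Bm: root B is the tonic; minor triad there is i.
F#7: root F# is the dominant; dominant seventh chord there is V7.
Bm: root B is the tonic; minor triad there is i.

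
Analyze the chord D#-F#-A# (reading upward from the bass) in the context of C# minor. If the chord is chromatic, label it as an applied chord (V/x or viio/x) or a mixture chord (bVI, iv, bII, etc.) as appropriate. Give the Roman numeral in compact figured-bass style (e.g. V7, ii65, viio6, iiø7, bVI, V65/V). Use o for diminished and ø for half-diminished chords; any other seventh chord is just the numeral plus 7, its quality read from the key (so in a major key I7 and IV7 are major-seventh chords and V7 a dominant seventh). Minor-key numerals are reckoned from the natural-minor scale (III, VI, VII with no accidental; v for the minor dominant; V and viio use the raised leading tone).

ii

The pitches D#-F#-A# form a minor triad rooted on D#.
D# is the second degree of C# minor. This is the minor supertonic, borrowed from the parallel major (the Dorian ii).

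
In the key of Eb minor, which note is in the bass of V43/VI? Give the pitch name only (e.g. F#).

Db

The applied chord V43/VI is rooted on Gb: Gb-Bb-Db-Fb.
The figure 43 means second inversion — the fifth is in the bass.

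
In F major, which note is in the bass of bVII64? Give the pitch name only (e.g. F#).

Bb

bVII in F major has root Eb; the chord is Eb-G-Bb.
The figure 64 means second inversion — the fifth is in the bass.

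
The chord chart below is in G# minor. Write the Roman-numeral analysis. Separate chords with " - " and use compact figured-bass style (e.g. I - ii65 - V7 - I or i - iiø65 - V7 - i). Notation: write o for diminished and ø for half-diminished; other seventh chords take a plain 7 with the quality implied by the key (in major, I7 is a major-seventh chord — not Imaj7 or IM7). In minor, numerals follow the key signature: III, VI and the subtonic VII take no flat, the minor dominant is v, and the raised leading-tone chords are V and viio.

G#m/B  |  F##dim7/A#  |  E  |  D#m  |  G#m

G#m/B has root G#, degree 1 in G# minor, so i6.
F##dim7/A# has root F##, degree 7 in G# minor, so viio65.
E: major triad on E = scale degree 6 → VI.
D#m: root D# is the dominant; minor triad there is v.
G#m has root G#, degree 1 in G# minor, so i.

i6 - viio65 - VI - v - i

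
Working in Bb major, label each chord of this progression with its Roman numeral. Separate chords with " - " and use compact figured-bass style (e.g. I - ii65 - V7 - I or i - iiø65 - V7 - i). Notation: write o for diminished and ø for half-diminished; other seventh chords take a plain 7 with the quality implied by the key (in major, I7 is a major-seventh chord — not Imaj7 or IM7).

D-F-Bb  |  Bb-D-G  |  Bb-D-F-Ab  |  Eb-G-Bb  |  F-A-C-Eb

D-F-Bb: root Bb is the tonic; major triad there is I6.
Bb-D-G: root G is the submediant; minor triad there is vi6.
Bb-D-F-Ab: chromatic; Bb is V of IV, so V7/IV.
Eb-G-Bb: major triad on Eb = scale degree 4 → IV.
F-A-C-Eb has root F, degree 5 in Bb major, so V7.

I6 - vi6 - V7/IV - IV - V7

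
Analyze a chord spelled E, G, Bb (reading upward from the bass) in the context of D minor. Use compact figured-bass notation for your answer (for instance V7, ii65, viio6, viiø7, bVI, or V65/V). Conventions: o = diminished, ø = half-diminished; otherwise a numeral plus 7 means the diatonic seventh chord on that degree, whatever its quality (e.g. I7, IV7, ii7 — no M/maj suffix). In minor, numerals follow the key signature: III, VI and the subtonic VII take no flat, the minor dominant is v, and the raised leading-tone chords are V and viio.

Stacked in thirds the chord is E-G-Bb: a diminished triad on E.
In D minor, E is the supertonic; the diatonic diminished triad there is iio.

iio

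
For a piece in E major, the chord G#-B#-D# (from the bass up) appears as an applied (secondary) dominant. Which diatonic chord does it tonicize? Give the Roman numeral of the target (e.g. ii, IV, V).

The chord is a major triad on G#.
A dominant resolves down a perfect fifth: G# → C#. In E major, C# is scale degree 6, i.e. vi.

vi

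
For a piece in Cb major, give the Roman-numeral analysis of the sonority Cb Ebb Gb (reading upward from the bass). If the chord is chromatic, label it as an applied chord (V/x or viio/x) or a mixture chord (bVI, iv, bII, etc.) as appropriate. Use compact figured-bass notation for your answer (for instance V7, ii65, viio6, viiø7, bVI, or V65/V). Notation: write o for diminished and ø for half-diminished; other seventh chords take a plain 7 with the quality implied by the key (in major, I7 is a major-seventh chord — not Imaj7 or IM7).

i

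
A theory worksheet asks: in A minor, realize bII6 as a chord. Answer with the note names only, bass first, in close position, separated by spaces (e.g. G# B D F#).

D F Bb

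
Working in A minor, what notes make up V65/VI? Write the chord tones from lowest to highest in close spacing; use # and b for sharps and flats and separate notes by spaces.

V65/VI is a secondary dominant — the dominant seventh of VI. VI in A minor is F, so the applied chord's root is C, a perfect fifth above.
Building a dominant seventh chord on C gives C-E-G-Bb.
The figured bass 65 indicates first inversion, placing the third (E) in the bass: E-G-Bb-C.

E G Bb C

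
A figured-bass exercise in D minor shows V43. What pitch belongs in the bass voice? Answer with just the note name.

E

V in D minor has root A; the chord is A-C#-E-G.
The figure 43 means second inversion — the fifth is in the bass.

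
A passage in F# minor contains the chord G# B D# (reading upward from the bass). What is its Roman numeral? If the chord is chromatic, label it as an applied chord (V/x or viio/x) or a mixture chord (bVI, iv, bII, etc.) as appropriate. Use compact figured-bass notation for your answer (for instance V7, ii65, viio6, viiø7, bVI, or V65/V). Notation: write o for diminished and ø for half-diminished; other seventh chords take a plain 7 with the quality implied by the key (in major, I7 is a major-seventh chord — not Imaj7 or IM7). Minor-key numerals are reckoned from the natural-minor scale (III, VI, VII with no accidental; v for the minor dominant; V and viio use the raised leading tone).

ii

The pitches G#-B-D# form a minor triad rooted on G#.
G# is the second degree of F# minor. This is the minor supertonic, borrowed from the parallel major (the Dorian ii).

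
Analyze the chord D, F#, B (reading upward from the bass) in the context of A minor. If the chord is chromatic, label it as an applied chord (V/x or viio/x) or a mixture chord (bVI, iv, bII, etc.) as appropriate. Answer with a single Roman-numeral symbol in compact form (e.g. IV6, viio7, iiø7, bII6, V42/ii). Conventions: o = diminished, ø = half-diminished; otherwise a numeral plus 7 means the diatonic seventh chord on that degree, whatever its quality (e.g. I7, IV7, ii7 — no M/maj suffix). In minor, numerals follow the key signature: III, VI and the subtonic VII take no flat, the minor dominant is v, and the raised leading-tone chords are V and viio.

ii6

The pitches B-D-F# form a minor triad rooted on B.
B is the second degree of A minor. This is the minor supertonic, borrowed from the parallel major (the Dorian ii).
With D in the bass the chord is in first inversion, so the figured bass is 6.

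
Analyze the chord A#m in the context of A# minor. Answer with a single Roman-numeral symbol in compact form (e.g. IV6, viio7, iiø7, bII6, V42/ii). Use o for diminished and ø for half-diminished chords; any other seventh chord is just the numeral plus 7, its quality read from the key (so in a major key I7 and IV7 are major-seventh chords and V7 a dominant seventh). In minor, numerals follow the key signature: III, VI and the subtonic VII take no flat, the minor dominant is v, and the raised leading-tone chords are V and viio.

i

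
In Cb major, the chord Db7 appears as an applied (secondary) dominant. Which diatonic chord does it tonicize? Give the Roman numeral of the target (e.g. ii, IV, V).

The chord is a dominant seventh chord on Db.
A dominant resolves down a perfect fifth: Db → Gb. In Cb major, Gb is scale degree 5, i.e. V.

V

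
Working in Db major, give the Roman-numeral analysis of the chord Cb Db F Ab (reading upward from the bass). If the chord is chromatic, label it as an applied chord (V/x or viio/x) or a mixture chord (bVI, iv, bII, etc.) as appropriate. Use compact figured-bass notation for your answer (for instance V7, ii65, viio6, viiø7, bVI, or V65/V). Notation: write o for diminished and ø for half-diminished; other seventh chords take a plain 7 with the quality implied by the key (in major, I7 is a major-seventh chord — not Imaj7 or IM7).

Stacked in thirds the chord is Db-F-Ab-Cb: a dominant seventh chord on Db.
Db is not a diatonic chord root with this quality in Db major, but it lies a perfect fifth above Gb (IV), so the chord functions as an applied dominant of IV.
With Cb in the bass the chord is in third inversion, so the figured bass is 42.

V42/IV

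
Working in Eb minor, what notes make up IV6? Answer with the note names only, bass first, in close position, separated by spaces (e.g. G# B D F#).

C Eb Ab

Scale degree 4 in Eb minor is Ab; here the chord built on it is altered to a major triad. IV6 is the major subdominant, borrowed from the parallel major.
So the chord is Ab-C-Eb, a major triad.
With the 6 figure the chord is in first inversion; from the bass C upward in close position it reads C-Eb-Ab.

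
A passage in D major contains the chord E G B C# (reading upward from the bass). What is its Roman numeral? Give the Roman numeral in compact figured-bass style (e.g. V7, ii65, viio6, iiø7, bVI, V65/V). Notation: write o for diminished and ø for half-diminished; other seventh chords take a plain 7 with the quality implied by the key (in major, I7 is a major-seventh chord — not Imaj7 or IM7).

viiø65

The pitches C#-E-G-B form a half-diminished seventh chord rooted on C#.
C# is scale degree 7 in D major, and a half-diminished seventh chord on that degree is written viiø7.
With E in the bass the chord is in first inversion, so the figured bass is 65.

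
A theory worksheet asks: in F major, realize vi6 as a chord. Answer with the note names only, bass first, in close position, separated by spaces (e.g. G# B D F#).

F A D

The numeral's case and figure indicate a minor triad. In F major its root, scale degree 6, is D.
Stacking thirds from D gives D-F-A.
With the 6 figure the chord is in first inversion; from the bass F upward in close position it reads F-A-D.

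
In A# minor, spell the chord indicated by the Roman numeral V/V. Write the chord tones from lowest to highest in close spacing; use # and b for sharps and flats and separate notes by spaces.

B# D## F##

The slash means an applied dominant: we want the dominant of V. In A# minor, V is E# major, and its dominant is built on B#.
Building a major triad on B# gives B#-D##-F##.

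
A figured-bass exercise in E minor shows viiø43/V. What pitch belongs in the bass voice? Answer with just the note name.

E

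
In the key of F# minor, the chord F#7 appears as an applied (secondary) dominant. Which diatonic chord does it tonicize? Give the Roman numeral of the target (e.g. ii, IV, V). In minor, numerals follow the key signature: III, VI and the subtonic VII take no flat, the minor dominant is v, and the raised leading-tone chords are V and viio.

The chord is a dominant seventh chord on F#.
A dominant resolves down a perfect fifth: F# → B. In F# minor, B is scale degree 4, i.e. iv.

iv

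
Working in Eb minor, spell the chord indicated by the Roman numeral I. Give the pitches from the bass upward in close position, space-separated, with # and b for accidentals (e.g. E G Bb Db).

Eb G Bb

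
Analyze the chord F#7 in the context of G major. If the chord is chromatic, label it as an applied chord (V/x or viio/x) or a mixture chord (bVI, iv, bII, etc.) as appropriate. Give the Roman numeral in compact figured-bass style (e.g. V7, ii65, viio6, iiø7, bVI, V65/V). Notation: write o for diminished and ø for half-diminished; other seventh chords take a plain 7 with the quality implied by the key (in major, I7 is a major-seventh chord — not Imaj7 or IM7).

The pitches F#-A#-C#-E form a dominant seventh chord rooted on F#.
F# is not a diatonic chord root with this quality in G major, but it lies a perfect fifth above B (iii), so the chord functions as an applied dominant of iii.

V7/iii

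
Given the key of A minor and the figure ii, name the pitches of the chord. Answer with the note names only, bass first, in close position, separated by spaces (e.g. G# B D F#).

B D F#

ii is the minor supertonic, borrowed from the parallel major (the Dorian ii). In A minor that root is B.
So the chord is B-D-F#.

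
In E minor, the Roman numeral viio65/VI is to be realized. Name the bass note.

The applied chord viio65/VI is rooted on B: B-D-F-Ab.
The figure 65 means first inversion — the third is in the bass.

D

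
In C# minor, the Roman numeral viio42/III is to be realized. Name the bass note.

C

The applied chord viio42/III is rooted on D#: D#-F#-A-C.
The figure 42 means third inversion — the seventh is in the bass.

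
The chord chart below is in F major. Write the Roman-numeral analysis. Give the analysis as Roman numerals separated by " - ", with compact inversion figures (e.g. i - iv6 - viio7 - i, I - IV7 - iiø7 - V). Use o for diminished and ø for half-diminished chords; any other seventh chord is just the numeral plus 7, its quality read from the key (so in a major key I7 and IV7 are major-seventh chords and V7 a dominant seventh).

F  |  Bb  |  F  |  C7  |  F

F: root F is the tonic; major triad there is I.
Bb: root Bb is the subdominant; major triad there is IV.
F: major triad on F = scale degree 1 → I.
C7 has root C, degree 5 in F major, so V7.
F has root F, degree 1 in F major, so I.

I - IV - I - V7 - I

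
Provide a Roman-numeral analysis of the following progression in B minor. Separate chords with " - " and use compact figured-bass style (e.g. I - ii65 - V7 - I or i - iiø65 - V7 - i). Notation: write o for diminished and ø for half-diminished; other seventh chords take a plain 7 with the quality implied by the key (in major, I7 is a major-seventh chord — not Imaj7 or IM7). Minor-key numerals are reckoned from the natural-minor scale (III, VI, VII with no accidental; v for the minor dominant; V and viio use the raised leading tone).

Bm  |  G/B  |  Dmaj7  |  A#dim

i - VI6 - III7 - viio

Bm has root B, degree 1 in B minor, so i.
G/B: root G is the submediant; major triad there is VI6.
Dmaj7 has root D, degree 3 in B minor, so III7.
A#dim has root A#, degree 7 in B minor, so viio.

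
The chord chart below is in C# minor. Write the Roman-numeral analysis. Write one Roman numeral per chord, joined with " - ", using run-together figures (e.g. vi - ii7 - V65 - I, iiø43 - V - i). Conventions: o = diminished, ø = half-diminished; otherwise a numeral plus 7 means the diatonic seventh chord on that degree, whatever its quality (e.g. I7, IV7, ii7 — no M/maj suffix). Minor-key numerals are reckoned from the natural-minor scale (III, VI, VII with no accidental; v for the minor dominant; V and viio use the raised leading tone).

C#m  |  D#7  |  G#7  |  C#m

C#m: minor triad on C# = scale degree 1 → i.
D#7 is the secondary dominant of V (dominant seventh chord on D#): V7/V.
G#7: root G# is the dominant; dominant seventh chord there is V7.
C#m: minor triad on C# = scale degree 1 → i.

i - V7/V - V7 - i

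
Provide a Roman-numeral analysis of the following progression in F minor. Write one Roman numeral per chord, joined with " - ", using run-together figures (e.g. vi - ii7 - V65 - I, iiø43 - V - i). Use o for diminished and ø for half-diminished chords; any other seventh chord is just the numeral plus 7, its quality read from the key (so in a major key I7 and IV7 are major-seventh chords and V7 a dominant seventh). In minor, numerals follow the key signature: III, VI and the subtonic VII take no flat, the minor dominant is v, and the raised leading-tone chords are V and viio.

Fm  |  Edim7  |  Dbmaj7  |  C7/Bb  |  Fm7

i - viio7 - VI7 - V42 - i7

Fm has root F, degree 1 in F minor, so i.
Edim7 has root E, degree 7 in F minor, so viio7.
Dbmaj7 has root Db, degree 6 in F minor, so VI7.
C7/Bb: root C is the dominant; dominant seventh chord there is V42.
Fm7: minor seventh chord on F = scale degree 1 → i7.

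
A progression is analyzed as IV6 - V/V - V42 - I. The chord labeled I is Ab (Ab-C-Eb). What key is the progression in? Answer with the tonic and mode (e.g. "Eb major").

Ab major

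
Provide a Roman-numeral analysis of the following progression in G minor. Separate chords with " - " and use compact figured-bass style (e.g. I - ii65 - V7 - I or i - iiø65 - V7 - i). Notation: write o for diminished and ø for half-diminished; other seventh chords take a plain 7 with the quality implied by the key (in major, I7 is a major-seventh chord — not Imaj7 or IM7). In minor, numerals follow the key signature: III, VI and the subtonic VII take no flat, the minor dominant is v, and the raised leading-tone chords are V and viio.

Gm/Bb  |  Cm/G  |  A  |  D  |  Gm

Gm/Bb has root G, degree 1 in G minor, so i6.
Cm/G: root C is the subdominant; minor triad there is iv64.
A is the secondary dominant of V (major triad on A): V/V.
D: root D is the dominant; major triad there is V.
Gm: minor triad on G = scale degree 1 → i.

i6 - iv64 - V/V - V - i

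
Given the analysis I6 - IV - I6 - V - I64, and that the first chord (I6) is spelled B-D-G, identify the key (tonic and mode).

G major

I6 is given as B-D-G — a major triad with root G.
If G is scale degree 1 and the mode makes that degree carry a major triad, the tonic is G and the mode is major.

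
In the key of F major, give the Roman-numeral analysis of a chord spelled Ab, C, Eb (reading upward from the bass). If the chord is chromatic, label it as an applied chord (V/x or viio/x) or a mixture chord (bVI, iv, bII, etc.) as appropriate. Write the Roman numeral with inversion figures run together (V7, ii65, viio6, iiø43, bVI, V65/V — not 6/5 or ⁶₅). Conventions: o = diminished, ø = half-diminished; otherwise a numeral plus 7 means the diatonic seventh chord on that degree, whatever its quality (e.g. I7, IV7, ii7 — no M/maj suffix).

The pitches Ab-C-Eb form a major triad rooted on Ab.
Ab is the lowered third degree of F major (diatonic 3 would be A). This is a major triad on the lowered third degree, borrowed from the parallel minor.

bIII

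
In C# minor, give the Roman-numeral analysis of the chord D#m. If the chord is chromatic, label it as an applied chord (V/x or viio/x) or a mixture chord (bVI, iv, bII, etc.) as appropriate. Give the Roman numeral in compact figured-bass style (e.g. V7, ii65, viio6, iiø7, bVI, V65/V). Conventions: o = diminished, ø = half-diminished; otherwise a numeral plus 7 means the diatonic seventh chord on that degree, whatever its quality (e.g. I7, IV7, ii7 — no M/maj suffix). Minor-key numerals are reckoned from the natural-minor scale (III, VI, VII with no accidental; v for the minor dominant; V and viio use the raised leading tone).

ii

Stacked in thirds the chord is D#-F#-A#: a minor triad on D#.
D# is the second degree of C# minor. This is the minor supertonic, borrowed from the parallel major (the Dorian ii).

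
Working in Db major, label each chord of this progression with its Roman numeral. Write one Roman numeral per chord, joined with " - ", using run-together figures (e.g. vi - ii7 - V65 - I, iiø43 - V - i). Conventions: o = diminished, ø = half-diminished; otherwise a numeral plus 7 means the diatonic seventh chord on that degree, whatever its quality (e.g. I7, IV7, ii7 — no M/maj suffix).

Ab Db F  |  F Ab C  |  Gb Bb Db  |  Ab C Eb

I64 - iii - IV - V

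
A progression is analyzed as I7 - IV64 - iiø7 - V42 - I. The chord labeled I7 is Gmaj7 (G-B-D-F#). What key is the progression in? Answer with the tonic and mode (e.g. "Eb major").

G major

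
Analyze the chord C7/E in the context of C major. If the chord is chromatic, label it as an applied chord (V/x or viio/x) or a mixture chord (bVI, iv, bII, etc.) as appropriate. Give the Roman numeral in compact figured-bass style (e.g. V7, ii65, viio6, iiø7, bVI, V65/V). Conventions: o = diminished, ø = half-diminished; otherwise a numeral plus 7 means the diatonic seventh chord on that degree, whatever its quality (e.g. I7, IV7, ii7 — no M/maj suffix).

V65/IV

Stacked in thirds the chord is C-E-G-Bb: a dominant seventh chord on C.
C is not a diatonic chord root with this quality in C major, but it lies a perfect fifth above F (IV), so the chord functions as an applied dominant of IV.
With E in the bass the chord is in first inversion, so the figured bass is 65.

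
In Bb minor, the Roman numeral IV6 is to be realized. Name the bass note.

IV in Bb minor has root Eb; the chord is Eb-G-Bb.
The figure 6 means first inversion — the third is in the bass.

G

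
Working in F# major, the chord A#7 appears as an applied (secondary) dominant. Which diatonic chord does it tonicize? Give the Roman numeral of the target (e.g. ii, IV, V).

vi

The chord is a dominant seventh chord on A#.
A dominant resolves down a perfect fifth: A# → D#. In F# major, D# is scale degree 6, i.e. vi.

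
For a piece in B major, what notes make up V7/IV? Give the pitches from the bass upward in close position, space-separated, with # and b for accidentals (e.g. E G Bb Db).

B D# F# A

V7/IV is a secondary dominant — the dominant seventh of IV. IV in B major is E, so the applied chord's root is B, a perfect fifth above.
Building a dominant seventh chord on B gives B-D#-F#-A.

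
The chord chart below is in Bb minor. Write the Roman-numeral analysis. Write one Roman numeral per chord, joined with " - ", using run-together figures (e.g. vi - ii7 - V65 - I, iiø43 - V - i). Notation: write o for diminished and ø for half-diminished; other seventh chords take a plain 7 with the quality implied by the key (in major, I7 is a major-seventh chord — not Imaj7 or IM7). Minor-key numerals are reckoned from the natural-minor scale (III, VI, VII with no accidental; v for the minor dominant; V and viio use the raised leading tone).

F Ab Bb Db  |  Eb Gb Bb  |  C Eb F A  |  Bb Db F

i43 - iv - V43 - i

F-Ab-Bb-Db has root Bb, degree 1 in Bb minor, so i43.
Eb-Gb-Bb: root Eb is the subdominant; minor triad there is iv.
C-Eb-F-A: root F is the dominant; dominant seventh chord there is V43.
Bb-Db-F: root Bb is the tonic; minor triad there is i.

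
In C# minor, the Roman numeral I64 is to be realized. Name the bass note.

G#

I in C# minor has root C#; the chord is C#-E#-G#.
The figure 64 means second inversion — the fifth is in the bass.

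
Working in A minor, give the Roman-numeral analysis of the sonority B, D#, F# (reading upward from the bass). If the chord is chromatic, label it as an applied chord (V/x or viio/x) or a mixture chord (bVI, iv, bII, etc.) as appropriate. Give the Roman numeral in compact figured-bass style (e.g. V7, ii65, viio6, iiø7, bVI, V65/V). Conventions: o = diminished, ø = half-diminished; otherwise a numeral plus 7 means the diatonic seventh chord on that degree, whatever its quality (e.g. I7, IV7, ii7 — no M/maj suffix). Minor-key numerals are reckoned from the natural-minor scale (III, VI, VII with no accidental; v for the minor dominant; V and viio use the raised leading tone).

Stacked in thirds the chord is B-D#-F#: a major triad on B.
B is not a diatonic chord root with this quality in A minor, but it lies a perfect fifth above E (V), so the chord functions as an applied dominant of V.

V/V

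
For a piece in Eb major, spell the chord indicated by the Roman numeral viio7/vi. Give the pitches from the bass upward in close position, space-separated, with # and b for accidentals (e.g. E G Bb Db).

The slash marks an applied leading-tone chord: viio of vi. In Eb major, vi is C, so the leading tone to it is B, a half step below.
Building a fully diminished seventh chord on B gives B-D-F-Ab.

B D F Ab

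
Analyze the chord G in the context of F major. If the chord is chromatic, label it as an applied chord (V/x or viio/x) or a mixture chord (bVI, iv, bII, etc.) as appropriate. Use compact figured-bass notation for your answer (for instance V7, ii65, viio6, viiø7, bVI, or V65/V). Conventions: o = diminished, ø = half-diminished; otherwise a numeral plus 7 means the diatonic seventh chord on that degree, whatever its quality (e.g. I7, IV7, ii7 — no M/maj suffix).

V/V

Stacked in thirds the chord is G-B-D: a major triad on G.
G is not a diatonic chord root with this quality in F major, but it lies a perfect fifth above C (V), so the chord functions as an applied dominant of V.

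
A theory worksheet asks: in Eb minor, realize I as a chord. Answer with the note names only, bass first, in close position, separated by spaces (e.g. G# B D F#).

Eb G Bb

Scale degree 1 in Eb minor is Eb; here the chord built on it is altered to a major triad. I is the major tonic (Picardy third), borrowed from the parallel major.
So the chord is Eb-G-Bb, a major triad.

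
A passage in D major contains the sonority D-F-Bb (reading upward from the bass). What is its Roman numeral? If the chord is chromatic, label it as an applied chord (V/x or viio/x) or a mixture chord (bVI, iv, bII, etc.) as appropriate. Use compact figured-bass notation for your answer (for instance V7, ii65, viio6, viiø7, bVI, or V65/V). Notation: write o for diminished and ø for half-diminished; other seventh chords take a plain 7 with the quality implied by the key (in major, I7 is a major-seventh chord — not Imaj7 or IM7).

bVI6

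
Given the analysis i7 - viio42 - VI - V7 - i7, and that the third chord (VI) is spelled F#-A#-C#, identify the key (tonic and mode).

The chord F# is a major triad rooted on F#; its label is VI.
VI on F# implies F# is the submediant; that puts the tonic at A#, and the uppercase numeral fits minor mode.

A# minor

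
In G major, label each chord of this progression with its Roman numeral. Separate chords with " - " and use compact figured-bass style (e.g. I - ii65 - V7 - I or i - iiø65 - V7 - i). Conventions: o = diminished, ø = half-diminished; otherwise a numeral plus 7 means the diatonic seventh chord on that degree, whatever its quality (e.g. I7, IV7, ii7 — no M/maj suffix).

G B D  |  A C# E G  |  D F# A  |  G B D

G-B-D: major triad on G = scale degree 1 → I.
A-C#-E-G: chromatic; A is V of V, so V7/V.
D-F#-A: root D is the dominant; major triad there is V.
G-B-D: major triad on G = scale degree 1 → I.

I - V7/V - V - I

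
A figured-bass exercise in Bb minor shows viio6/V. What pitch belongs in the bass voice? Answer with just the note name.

G

The applied chord viio6/V is rooted on E: E-G-Bb.
The figure 6 means first inversion — the third is in the bass.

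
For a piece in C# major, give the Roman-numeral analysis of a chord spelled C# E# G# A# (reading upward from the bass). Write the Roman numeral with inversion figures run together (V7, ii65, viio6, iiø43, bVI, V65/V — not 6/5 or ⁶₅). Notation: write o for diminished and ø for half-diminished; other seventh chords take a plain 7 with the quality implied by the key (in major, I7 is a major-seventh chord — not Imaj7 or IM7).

vi65

The pitches A#-C#-E#-G# form a minor seventh chord rooted on A#.
A# is scale degree 6 in C# major, and a minor seventh chord on that degree is written vi7.
With C# in the bass the chord is in first inversion, so the figured bass is 65.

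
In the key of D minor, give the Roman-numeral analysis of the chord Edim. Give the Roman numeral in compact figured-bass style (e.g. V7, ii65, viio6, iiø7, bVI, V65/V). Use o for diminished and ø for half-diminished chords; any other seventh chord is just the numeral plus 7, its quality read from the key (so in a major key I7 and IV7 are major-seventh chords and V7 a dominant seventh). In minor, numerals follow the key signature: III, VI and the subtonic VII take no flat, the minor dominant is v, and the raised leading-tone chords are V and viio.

The pitches E-G-Bb form a diminished triad rooted on E.
In D minor, E is the supertonic; the diatonic diminished triad there is iio.

iio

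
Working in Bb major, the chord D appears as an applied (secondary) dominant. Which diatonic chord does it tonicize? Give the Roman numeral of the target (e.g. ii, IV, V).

The chord is a major triad on D.
A dominant resolves down a perfect fifth: D → G. In Bb major, G is scale degree 6, i.e. vi.

vi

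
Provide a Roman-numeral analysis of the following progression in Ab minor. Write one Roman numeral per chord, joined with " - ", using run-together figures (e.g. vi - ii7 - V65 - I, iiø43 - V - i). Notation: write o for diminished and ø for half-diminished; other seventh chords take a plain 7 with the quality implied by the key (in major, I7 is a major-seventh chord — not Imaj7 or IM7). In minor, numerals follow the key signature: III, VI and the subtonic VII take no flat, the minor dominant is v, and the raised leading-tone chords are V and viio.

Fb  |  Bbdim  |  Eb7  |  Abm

Fb has root Fb, degree 6 in Ab minor, so VI.
Bbdim has root Bb, degree 2 in Ab minor, so iio.
Eb7 has root Eb, degree 5 in Ab minor, so V7.
Abm has root Ab, degree 1 in Ab minor, so i.

VI - iio - V7 - i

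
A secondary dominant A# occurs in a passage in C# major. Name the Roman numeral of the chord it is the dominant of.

ii

The chord is a major triad on A#.
A dominant resolves down a perfect fifth: A# → D#. In C# major, D# is scale degree 2, i.e. ii.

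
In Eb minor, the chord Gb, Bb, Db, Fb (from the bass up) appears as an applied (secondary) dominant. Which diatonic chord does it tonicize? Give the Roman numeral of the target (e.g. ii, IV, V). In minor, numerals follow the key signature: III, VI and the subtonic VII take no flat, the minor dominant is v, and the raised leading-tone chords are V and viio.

The chord is a dominant seventh chord on Gb.
A dominant resolves down a perfect fifth: Gb → Cb. In Eb minor, Cb is scale degree 6, i.e. VI.

VI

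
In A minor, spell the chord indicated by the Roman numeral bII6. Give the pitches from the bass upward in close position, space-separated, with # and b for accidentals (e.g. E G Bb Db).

D F Bb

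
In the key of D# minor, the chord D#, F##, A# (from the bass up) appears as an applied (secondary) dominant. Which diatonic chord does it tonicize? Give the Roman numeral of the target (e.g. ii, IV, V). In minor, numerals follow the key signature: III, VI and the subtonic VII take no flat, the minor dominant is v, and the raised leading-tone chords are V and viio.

iv

The chord is a major triad on D#.
A dominant resolves down a perfect fifth: D# → G#. In D# minor, G# is scale degree 4, i.e. iv.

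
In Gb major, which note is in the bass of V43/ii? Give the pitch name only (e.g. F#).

Bb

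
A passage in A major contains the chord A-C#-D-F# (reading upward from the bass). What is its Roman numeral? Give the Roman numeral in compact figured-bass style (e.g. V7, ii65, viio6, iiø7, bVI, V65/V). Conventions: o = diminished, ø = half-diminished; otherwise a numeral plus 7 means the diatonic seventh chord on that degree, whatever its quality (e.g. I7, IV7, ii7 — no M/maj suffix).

IV43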